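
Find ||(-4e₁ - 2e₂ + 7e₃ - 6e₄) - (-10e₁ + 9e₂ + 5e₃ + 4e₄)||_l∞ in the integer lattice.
11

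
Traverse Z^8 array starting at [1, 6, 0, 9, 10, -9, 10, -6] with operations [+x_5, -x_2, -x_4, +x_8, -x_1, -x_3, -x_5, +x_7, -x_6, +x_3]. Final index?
(0, 5, 0, 8, 10, -10, 11, -5)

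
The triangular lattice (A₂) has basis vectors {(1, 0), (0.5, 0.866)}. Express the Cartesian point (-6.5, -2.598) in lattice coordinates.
-5b₁ - 3b₂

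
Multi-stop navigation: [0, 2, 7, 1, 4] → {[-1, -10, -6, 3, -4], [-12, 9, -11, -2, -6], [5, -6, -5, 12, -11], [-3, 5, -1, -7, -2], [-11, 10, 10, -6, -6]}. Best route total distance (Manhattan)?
153
(one optimal route: (0, 2, 7, 1, 4) → (-3, 5, -1, -7, -2) → (-11, 10, 10, -6, -6) → (-12, 9, -11, -2, -6) → (-1, -10, -6, 3, -4) → (5, -6, -5, 12, -11))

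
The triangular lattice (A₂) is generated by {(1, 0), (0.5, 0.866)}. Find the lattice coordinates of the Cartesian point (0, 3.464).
-2b₁ + 4b₂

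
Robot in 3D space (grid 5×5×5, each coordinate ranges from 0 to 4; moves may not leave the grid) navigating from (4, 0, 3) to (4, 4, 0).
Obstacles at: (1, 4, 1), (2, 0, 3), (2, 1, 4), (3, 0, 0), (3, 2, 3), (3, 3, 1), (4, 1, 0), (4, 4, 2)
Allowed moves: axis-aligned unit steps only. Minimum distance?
7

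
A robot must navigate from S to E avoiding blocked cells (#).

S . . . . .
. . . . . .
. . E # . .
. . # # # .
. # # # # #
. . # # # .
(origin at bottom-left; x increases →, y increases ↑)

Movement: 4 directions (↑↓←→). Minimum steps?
4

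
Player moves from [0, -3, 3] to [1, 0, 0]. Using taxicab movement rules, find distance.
7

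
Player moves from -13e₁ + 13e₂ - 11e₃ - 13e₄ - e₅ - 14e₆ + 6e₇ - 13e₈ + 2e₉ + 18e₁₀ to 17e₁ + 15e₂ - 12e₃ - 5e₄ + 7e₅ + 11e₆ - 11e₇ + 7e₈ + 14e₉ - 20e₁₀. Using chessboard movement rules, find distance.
38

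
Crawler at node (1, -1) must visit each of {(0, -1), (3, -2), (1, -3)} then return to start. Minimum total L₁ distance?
10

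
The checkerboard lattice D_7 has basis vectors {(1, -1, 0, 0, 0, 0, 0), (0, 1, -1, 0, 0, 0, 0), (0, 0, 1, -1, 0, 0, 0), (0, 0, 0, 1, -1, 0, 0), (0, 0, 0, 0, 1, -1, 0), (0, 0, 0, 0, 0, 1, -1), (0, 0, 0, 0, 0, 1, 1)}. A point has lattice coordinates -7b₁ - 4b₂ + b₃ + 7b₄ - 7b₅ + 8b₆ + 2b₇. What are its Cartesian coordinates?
(-7, 3, 5, 6, -14, 17, -6)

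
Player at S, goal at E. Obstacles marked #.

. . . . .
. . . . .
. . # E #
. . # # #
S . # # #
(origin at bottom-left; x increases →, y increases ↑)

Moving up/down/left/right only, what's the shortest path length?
7
(one shortest path: (0, 0) → (1, 0) → (1, 1) → (1, 2) → (1, 3) → (2, 3) → (3, 3) → (3, 2))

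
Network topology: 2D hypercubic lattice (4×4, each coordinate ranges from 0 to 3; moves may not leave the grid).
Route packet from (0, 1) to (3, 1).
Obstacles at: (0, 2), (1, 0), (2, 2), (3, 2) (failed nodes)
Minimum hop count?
3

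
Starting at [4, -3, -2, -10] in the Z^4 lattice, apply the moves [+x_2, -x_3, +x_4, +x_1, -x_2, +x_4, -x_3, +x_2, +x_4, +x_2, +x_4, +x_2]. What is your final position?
(5, 0, -4, -6)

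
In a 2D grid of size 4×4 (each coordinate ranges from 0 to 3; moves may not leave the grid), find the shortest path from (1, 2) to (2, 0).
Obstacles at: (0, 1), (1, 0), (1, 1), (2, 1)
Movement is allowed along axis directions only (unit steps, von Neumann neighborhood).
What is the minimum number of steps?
5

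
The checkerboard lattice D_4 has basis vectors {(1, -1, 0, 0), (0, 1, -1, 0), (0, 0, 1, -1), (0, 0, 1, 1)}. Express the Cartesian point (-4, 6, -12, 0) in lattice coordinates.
-4b₁ + 2b₂ - 5b₃ - 5b₄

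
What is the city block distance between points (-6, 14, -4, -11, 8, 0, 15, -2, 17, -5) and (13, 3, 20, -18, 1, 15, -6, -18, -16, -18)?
166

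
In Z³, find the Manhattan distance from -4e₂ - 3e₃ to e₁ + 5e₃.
13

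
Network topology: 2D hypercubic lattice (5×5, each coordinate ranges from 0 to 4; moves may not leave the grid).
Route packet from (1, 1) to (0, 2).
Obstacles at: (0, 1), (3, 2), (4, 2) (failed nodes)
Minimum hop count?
2
(one shortest path: (1, 1) → (1, 2) → (0, 2))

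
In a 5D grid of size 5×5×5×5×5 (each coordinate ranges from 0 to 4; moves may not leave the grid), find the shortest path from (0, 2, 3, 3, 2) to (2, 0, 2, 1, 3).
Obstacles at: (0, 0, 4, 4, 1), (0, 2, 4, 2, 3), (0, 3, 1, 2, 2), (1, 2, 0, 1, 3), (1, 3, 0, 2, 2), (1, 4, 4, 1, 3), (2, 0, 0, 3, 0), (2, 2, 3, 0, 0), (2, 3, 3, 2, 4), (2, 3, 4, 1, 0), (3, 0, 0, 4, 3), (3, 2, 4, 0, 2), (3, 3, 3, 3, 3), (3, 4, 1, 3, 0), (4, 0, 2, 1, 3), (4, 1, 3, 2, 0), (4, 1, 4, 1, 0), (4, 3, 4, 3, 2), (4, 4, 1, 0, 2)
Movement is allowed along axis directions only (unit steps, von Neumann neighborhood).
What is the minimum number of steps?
8
(one shortest path: (0, 2, 3, 3, 2) → (1, 2, 3, 3, 2) → (2, 2, 3, 3, 2) → (2, 1, 3, 3, 2) → (2, 0, 3, 3, 2) → (2, 0, 2, 3, 2) → (2, 0, 2, 2, 2) → (2, 0, 2, 1, 2) → (2, 0, 2, 1, 3))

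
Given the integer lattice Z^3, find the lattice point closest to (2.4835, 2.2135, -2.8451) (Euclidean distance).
(2, 2, -3)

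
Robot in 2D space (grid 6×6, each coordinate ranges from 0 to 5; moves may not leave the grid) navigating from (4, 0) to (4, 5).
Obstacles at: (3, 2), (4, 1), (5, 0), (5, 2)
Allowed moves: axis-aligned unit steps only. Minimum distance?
9
(one shortest path: (4, 0) → (3, 0) → (2, 0) → (2, 1) → (2, 2) → (2, 3) → (3, 3) → (4, 3) → (4, 4) → (4, 5))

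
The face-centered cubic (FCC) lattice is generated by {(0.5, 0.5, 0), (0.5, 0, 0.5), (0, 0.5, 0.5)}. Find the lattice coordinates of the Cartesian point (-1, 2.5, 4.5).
-3b₁ + b₂ + 8b₃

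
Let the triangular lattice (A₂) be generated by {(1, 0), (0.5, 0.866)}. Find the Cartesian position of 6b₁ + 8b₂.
(10, 6.928)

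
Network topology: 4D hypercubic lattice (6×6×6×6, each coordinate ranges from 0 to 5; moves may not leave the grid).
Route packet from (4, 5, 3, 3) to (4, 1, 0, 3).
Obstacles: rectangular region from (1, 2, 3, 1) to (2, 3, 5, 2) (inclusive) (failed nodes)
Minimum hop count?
7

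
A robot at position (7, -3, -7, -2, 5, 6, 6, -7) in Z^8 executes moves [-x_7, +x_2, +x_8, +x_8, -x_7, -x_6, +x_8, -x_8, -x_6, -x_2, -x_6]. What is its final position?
(7, -3, -7, -2, 5, 3, 4, -5)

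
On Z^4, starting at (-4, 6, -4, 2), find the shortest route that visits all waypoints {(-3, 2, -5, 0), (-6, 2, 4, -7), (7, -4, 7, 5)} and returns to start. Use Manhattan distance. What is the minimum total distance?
96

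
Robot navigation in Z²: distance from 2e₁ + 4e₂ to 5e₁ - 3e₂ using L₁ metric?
10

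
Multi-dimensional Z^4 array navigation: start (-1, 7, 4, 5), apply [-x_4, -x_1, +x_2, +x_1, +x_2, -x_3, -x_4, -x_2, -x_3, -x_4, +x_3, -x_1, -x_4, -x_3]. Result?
(-2, 8, 2, 1)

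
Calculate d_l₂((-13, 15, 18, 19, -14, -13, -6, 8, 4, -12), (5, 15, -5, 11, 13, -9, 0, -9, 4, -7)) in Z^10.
44.8553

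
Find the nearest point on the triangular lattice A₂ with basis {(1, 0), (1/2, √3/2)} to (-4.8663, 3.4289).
(-5, 3.464)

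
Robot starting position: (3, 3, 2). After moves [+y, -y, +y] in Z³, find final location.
(3, 4, 2)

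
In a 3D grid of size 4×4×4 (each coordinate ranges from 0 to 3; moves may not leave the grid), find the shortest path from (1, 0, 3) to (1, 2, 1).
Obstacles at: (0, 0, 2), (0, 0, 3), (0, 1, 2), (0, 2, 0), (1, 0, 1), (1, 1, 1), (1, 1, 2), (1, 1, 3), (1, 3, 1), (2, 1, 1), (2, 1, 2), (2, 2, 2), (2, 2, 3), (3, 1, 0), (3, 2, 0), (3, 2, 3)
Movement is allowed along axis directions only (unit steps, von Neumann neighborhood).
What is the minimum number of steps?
8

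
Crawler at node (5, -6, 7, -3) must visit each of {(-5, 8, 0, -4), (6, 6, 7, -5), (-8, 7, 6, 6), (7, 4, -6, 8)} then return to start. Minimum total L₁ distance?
124
(one optimal route: (5, -6, 7, -3) → (6, 6, 7, -5) → (-5, 8, 0, -4) → (-8, 7, 6, 6) → (7, 4, -6, 8) → (5, -6, 7, -3))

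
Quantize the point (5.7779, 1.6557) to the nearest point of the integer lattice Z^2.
(6, 2)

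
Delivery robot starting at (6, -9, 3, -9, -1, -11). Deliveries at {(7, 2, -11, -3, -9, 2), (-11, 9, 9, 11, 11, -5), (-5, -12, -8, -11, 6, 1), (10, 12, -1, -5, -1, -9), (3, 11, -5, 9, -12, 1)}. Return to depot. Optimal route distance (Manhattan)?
296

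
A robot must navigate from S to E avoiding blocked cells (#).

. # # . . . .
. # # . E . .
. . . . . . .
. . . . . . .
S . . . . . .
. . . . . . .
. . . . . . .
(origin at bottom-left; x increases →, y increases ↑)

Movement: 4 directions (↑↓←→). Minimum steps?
7
(one shortest path: (0, 2) → (1, 2) → (2, 2) → (3, 2) → (4, 2) → (4, 3) → (4, 4) → (4, 5))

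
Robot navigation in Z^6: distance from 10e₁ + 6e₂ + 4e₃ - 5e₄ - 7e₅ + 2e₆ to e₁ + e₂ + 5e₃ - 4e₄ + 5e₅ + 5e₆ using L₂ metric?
16.1555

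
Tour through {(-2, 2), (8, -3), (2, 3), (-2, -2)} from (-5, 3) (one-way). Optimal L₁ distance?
27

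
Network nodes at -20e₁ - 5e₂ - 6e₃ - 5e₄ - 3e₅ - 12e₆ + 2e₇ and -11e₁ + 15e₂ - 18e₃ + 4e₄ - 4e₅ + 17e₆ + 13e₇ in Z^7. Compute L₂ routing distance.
40.8534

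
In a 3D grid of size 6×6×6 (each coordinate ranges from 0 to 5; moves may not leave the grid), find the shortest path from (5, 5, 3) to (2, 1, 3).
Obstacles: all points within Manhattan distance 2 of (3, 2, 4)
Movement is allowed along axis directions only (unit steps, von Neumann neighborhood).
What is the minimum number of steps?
9
(one shortest path: (5, 5, 3) → (4, 5, 3) → (3, 5, 3) → (2, 5, 3) → (1, 5, 3) → (1, 4, 3) → (1, 3, 3) → (1, 2, 3) → (1, 1, 3) → (2, 1, 3))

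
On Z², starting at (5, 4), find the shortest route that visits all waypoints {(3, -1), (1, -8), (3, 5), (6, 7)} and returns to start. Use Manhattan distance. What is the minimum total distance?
40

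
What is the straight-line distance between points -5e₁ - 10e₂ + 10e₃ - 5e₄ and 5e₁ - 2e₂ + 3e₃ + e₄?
15.7797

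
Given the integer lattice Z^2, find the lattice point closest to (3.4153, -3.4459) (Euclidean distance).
(3, -3)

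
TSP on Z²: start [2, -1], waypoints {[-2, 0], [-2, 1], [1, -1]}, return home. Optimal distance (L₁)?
12
(one optimal route: (2, -1) → (-2, 0) → (-2, 1) → (1, -1) → (2, -1))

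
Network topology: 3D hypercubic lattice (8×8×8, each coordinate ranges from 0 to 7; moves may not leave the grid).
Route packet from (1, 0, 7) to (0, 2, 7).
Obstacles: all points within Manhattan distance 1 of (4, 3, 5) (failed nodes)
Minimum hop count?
3
(one shortest path: (1, 0, 7) → (0, 0, 7) → (0, 1, 7) → (0, 2, 7))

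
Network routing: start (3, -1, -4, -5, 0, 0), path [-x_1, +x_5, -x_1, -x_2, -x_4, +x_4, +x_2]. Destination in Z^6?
(1, -1, -4, -5, 1, 0)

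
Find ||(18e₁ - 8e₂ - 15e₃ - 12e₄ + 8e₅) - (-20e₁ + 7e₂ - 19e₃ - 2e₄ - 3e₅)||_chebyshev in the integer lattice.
38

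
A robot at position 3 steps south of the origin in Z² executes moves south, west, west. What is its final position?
(-2, -4)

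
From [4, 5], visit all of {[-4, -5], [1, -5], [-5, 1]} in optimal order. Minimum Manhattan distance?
25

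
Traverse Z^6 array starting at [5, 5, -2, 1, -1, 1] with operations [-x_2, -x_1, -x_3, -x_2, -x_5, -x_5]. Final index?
(4, 3, -3, 1, -3, 1)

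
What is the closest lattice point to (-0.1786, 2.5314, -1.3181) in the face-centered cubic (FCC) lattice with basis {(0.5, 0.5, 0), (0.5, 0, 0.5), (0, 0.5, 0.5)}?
(0, 2.5, -1.5)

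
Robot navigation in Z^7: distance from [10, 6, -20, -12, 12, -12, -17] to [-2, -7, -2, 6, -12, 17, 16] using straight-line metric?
58.8812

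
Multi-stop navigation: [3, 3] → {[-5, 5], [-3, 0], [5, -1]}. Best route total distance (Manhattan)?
22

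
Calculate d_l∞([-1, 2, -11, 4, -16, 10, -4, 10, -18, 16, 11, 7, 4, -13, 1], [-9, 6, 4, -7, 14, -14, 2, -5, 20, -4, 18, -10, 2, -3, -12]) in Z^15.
38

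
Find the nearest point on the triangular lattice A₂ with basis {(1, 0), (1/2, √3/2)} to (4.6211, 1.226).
(4.5, 0.866)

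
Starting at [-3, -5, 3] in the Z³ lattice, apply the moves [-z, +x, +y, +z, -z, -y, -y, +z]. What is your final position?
(-2, -6, 3)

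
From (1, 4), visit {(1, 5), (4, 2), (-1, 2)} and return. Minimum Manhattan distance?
16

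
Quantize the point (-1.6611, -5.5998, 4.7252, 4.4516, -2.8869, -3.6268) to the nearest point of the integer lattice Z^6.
(-2, -6, 5, 4, -3, -4)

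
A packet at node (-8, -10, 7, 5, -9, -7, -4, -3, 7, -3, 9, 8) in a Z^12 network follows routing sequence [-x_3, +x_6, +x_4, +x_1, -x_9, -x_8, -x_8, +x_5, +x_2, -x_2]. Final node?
(-7, -10, 6, 6, -8, -6, -4, -5, 6, -3, 9, 8)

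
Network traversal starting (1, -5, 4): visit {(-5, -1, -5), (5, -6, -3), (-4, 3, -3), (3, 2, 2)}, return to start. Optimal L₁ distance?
60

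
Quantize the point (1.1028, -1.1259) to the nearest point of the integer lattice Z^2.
(1, -1)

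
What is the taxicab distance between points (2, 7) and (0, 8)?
3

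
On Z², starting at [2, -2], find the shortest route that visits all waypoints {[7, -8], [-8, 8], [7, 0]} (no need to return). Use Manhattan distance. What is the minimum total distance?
42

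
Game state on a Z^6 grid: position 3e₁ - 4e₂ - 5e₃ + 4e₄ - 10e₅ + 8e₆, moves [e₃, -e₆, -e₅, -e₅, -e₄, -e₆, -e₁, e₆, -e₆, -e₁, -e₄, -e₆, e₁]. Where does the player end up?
(2, -4, -4, 2, -12, 5)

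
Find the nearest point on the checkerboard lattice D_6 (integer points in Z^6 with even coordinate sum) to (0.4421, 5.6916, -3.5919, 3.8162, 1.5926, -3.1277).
(1, 6, -4, 4, 2, -3)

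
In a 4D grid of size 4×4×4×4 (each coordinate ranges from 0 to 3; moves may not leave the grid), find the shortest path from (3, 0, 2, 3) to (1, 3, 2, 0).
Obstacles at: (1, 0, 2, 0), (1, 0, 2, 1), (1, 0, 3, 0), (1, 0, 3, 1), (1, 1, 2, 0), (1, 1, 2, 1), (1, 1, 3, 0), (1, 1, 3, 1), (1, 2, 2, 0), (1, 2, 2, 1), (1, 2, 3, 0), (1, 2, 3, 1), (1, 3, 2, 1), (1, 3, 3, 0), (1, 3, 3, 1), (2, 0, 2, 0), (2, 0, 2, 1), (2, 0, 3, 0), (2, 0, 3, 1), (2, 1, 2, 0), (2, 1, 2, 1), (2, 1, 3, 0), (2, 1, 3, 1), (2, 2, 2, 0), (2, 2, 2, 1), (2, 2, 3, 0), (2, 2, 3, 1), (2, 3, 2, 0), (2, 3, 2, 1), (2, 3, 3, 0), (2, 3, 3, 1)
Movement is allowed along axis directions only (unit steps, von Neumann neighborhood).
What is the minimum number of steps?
10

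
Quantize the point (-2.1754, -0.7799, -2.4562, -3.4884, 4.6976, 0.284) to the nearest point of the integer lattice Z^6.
(-2, -1, -2, -3, 5, 0)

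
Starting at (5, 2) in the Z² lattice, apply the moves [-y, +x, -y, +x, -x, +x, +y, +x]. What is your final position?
(8, 1)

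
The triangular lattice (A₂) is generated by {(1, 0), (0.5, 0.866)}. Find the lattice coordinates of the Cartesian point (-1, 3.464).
-3b₁ + 4b₂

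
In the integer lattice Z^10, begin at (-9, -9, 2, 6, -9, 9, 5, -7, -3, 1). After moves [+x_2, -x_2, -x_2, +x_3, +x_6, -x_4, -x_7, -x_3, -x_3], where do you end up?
(-9, -10, 1, 5, -9, 10, 4, -7, -3, 1)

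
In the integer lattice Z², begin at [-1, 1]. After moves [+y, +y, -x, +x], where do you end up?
(-1, 3)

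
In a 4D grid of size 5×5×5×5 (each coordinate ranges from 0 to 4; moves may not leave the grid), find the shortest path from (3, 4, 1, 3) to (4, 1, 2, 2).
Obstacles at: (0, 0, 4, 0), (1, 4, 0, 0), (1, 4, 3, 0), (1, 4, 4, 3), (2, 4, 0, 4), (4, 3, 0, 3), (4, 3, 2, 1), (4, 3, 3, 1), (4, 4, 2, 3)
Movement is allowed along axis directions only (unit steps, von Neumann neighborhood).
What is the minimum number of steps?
6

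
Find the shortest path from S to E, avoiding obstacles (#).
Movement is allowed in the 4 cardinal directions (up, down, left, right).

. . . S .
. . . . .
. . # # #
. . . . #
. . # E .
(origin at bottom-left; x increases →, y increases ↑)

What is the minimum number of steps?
8
(one shortest path: (3, 4) → (2, 4) → (1, 4) → (1, 3) → (1, 2) → (1, 1) → (2, 1) → (3, 1) → (3, 0))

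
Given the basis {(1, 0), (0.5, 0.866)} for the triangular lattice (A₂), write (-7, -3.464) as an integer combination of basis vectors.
-5b₁ - 4b₂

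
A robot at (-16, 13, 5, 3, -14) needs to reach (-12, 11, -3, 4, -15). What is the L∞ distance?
8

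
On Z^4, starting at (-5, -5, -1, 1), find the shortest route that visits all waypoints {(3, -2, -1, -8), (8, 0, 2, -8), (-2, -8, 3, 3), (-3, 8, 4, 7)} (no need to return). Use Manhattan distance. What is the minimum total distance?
80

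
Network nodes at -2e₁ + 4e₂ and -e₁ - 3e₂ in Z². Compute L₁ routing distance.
8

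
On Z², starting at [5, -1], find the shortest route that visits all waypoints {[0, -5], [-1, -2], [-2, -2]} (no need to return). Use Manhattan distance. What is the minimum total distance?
13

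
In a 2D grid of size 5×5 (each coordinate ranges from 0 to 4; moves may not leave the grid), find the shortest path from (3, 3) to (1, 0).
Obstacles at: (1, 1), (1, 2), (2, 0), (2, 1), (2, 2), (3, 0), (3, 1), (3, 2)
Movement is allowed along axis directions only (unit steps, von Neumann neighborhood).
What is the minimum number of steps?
7
(one shortest path: (3, 3) → (2, 3) → (1, 3) → (0, 3) → (0, 2) → (0, 1) → (0, 0) → (1, 0))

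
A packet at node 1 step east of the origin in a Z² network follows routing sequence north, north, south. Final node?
(1, 1)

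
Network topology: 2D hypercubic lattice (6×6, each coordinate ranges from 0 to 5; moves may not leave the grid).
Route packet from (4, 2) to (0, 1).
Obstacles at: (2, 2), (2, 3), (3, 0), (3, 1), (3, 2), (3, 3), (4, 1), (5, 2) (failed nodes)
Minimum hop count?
9
(one shortest path: (4, 2) → (4, 3) → (4, 4) → (3, 4) → (2, 4) → (1, 4) → (0, 4) → (0, 3) → (0, 2) → (0, 1))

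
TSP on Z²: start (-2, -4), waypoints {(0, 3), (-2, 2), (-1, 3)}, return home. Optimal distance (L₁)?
18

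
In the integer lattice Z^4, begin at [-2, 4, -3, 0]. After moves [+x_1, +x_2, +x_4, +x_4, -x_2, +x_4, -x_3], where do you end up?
(-1, 4, -4, 3)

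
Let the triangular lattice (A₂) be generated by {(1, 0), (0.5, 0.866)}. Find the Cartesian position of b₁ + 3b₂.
(2.5, 2.598)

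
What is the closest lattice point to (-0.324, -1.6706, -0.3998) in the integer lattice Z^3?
(0, -2, 0)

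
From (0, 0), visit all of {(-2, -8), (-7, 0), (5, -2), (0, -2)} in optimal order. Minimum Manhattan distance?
33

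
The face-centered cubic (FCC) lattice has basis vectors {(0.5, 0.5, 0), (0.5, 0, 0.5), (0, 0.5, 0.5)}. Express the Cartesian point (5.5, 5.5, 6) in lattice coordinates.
5b₁ + 6b₂ + 6b₃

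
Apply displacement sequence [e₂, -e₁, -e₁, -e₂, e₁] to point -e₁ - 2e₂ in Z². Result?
(-2, -2)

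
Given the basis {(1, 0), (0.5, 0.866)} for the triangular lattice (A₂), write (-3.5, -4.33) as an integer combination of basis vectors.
-b₁ - 5b₂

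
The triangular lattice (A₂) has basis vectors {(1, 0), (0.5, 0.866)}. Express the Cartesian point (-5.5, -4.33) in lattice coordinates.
-3b₁ - 5b₂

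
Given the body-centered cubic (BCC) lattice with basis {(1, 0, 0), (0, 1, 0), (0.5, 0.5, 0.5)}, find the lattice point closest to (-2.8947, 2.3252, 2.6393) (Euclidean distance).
(-2.5, 2.5, 2.5)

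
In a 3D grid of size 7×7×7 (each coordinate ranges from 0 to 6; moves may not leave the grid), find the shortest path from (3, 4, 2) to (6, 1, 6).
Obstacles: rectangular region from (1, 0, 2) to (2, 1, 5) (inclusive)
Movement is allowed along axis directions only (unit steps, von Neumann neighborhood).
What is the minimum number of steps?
10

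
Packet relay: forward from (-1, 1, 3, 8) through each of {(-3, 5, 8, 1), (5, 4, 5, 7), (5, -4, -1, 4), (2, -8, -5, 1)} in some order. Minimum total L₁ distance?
67
(one optimal route: (-1, 1, 3, 8) → (-3, 5, 8, 1) → (5, 4, 5, 7) → (5, -4, -1, 4) → (2, -8, -5, 1))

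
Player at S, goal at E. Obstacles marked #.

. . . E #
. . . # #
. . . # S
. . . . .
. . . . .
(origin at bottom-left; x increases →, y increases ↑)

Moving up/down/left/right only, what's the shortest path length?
7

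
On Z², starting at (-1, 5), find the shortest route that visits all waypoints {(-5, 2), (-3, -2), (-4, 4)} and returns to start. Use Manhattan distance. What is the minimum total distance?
22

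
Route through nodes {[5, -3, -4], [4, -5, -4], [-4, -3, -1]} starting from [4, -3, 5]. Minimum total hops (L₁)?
26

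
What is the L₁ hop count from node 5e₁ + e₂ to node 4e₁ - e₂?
3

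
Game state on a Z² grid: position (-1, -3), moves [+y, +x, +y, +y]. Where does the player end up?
(0, 0)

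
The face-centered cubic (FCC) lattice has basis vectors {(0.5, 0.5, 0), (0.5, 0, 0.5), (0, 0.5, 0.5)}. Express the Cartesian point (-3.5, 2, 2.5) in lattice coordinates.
-4b₁ - 3b₂ + 8b₃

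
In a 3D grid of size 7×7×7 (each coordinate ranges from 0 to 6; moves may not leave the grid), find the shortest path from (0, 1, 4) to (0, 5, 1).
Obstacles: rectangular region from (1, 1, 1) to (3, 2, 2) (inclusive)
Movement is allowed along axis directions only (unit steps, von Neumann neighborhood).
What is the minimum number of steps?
7
(one shortest path: (0, 1, 4) → (0, 2, 4) → (0, 3, 4) → (0, 4, 4) → (0, 5, 4) → (0, 5, 3) → (0, 5, 2) → (0, 5, 1))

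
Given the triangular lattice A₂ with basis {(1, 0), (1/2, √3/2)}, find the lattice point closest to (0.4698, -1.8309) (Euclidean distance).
(0, -1.732)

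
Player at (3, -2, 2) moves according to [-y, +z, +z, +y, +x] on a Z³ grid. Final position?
(4, -2, 4)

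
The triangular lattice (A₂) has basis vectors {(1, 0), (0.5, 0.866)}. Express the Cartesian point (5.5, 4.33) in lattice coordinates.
3b₁ + 5b₂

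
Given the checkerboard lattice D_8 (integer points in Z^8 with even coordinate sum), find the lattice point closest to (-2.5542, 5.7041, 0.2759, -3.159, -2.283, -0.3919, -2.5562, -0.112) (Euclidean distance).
(-2, 6, 0, -3, -2, 0, -3, 0)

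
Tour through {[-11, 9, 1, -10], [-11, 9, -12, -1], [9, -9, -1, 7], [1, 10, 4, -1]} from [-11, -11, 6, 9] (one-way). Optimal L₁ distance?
118
(one optimal route: (-11, -11, 6, 9) → (9, -9, -1, 7) → (1, 10, 4, -1) → (-11, 9, 1, -10) → (-11, 9, -12, -1))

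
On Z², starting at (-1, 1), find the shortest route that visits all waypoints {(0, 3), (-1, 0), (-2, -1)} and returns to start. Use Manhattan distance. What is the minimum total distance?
12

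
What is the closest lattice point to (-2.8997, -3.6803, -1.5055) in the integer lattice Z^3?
(-3, -4, -2)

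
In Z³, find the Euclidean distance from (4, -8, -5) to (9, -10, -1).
6.7082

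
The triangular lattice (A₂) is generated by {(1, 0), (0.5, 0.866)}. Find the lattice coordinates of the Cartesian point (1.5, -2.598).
3b₁ - 3b₂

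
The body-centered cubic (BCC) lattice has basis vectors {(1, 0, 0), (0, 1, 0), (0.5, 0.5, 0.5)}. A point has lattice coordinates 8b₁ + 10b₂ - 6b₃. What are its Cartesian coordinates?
(5, 7, -3)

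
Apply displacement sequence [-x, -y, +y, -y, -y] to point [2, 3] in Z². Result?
(1, 1)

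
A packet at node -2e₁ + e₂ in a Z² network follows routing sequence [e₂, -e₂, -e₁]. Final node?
(-3, 1)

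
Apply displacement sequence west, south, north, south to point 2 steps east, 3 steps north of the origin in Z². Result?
(1, 2)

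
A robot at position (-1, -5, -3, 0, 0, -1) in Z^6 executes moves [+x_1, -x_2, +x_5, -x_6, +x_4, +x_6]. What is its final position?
(0, -6, -3, 1, 1, -1)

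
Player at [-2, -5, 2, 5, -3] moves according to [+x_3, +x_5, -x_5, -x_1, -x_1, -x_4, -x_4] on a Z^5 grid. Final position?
(-4, -5, 3, 3, -3)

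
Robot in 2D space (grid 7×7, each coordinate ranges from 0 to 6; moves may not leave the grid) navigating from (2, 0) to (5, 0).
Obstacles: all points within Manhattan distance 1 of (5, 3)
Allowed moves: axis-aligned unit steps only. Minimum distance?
3
(one shortest path: (2, 0) → (3, 0) → (4, 0) → (5, 0))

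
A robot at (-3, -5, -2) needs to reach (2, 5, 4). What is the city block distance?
21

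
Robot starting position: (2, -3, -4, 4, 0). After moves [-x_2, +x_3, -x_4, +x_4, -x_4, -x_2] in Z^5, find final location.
(2, -5, -3, 3, 0)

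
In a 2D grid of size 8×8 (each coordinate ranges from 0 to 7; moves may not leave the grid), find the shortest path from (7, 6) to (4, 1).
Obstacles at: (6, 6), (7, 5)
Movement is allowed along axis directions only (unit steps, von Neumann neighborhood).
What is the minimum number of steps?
10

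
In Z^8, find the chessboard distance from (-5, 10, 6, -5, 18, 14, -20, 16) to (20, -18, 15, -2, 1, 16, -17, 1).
28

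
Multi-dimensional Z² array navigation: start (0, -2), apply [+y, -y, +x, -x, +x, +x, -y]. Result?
(2, -3)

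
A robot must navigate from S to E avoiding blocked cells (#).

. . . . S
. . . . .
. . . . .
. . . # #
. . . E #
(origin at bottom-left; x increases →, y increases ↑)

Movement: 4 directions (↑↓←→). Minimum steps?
7
(one shortest path: (4, 4) → (3, 4) → (2, 4) → (2, 3) → (2, 2) → (2, 1) → (2, 0) → (3, 0))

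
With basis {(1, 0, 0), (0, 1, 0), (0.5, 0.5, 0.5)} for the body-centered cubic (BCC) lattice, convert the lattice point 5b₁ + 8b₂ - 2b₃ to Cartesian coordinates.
(4, 7, -1)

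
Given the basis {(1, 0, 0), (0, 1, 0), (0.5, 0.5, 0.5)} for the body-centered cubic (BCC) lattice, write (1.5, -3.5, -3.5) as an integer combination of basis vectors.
5b₁ - 7b₃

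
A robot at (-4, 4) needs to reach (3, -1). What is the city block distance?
12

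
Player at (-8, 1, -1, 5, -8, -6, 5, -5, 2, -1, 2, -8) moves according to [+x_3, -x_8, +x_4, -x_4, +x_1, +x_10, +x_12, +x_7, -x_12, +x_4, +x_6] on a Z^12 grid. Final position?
(-7, 1, 0, 6, -8, -5, 6, -6, 2, 0, 2, -8)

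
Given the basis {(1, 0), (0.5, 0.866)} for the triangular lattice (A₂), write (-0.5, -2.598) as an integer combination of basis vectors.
b₁ - 3b₂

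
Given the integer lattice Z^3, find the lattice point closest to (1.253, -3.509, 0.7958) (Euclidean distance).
(1, -4, 1)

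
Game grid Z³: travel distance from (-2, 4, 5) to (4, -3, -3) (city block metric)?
21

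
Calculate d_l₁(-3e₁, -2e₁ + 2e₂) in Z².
3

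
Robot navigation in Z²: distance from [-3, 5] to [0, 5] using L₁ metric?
3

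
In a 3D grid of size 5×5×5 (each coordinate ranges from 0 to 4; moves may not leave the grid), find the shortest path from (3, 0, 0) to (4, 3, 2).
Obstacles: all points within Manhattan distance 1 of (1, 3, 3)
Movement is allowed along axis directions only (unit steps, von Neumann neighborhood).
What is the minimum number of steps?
6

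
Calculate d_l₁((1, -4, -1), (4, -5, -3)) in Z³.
6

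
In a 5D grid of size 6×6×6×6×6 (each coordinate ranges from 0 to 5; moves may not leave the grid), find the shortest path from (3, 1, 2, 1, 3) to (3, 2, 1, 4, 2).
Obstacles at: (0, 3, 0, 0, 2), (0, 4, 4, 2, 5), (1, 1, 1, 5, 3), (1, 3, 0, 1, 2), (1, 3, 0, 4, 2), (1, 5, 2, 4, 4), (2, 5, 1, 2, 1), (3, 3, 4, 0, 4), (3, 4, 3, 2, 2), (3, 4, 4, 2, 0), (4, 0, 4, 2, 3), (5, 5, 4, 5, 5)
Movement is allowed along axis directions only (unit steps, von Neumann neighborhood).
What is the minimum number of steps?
6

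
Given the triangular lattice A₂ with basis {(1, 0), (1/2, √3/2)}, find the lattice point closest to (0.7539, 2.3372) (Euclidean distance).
(0.5, 2.598)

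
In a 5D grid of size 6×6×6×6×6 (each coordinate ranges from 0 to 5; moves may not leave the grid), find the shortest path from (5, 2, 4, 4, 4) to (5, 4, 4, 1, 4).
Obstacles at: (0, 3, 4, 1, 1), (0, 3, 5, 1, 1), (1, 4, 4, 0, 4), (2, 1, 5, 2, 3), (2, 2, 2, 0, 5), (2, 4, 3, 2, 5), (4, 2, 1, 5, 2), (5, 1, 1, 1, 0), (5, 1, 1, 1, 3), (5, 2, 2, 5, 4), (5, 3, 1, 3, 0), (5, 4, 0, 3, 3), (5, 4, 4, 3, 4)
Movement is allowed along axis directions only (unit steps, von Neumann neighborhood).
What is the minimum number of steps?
5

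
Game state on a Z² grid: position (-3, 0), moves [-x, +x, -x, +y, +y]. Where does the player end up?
(-4, 2)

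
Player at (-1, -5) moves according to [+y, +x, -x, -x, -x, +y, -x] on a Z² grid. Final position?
(-4, -3)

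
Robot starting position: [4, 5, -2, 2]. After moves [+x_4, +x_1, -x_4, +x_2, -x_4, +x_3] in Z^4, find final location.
(5, 6, -1, 1)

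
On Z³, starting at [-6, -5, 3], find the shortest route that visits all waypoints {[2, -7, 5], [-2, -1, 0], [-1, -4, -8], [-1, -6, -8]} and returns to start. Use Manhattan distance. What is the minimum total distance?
54
(one optimal route: (-6, -5, 3) → (2, -7, 5) → (-1, -6, -8) → (-1, -4, -8) → (-2, -1, 0) → (-6, -5, 3))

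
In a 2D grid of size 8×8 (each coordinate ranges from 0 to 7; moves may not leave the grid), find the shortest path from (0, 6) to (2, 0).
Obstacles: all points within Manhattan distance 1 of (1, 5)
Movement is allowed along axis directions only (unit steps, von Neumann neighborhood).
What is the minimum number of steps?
12
(one shortest path: (0, 6) → (0, 7) → (1, 7) → (2, 7) → (3, 7) → (3, 6) → (3, 5) → (3, 4) → (2, 4) → (2, 3) → (2, 2) → (2, 1) → (2, 0))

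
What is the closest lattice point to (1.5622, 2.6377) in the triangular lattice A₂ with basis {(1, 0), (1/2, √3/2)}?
(1.5, 2.598)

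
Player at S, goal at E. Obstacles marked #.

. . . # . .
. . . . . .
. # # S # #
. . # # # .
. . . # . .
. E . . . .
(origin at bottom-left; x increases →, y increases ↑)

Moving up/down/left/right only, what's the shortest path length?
9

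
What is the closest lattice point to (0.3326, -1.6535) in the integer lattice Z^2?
(0, -2)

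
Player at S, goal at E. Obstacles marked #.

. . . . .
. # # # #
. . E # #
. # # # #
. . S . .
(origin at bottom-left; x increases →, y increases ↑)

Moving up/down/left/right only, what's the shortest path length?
6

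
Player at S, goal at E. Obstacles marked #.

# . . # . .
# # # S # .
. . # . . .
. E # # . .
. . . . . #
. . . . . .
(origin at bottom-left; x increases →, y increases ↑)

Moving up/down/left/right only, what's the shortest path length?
8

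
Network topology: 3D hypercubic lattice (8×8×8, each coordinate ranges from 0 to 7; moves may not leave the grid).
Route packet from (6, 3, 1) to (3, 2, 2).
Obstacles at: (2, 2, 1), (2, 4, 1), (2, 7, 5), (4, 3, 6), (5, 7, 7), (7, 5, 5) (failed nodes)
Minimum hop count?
5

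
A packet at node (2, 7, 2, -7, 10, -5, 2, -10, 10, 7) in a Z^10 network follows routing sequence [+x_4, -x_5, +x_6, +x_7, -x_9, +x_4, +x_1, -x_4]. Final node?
(3, 7, 2, -6, 9, -4, 3, -10, 9, 7)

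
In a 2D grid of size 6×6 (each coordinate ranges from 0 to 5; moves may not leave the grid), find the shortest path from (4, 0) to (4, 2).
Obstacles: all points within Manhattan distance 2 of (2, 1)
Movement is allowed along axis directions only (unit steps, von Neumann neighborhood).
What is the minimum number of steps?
4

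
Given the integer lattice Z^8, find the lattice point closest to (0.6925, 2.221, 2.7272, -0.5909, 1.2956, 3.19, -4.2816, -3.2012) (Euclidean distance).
(1, 2, 3, -1, 1, 3, -4, -3)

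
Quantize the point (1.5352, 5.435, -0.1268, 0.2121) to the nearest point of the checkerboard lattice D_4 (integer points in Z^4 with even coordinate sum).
(1, 5, 0, 0)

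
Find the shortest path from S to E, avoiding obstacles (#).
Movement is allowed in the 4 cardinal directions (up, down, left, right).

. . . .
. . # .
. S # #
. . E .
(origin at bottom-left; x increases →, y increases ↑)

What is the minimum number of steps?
2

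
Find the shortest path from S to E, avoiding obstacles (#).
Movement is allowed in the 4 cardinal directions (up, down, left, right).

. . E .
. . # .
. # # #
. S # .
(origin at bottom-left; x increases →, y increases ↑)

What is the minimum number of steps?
6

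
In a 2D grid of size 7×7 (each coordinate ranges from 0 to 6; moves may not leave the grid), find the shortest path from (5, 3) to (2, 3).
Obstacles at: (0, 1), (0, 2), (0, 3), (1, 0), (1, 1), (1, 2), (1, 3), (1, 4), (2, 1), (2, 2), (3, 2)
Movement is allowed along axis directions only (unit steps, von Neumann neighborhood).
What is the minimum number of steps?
3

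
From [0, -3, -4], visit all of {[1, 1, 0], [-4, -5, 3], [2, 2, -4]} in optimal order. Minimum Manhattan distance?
27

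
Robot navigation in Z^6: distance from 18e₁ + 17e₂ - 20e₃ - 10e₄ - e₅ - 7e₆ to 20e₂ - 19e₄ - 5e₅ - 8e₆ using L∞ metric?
20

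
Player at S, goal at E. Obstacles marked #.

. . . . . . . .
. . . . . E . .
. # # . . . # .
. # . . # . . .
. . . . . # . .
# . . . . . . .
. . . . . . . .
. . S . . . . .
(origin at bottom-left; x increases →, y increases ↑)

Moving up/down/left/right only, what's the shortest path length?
9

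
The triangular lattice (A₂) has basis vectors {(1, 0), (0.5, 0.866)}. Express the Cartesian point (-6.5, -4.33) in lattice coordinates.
-4b₁ - 5b₂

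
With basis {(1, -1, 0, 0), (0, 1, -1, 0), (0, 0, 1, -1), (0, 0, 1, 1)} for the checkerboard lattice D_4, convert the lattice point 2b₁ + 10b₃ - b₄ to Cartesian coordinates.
(2, -2, 9, -11)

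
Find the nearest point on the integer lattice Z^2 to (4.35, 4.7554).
(4, 5)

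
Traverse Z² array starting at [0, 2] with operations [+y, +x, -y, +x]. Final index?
(2, 2)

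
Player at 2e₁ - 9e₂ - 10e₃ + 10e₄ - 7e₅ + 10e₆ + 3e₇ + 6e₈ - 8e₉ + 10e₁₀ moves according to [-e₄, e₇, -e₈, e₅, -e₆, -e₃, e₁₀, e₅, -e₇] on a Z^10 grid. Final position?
(2, -9, -11, 9, -5, 9, 3, 5, -8, 11)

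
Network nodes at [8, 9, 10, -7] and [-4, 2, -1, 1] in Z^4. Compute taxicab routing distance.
38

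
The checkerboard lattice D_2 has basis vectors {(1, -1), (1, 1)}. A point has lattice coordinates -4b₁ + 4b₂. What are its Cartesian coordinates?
(0, 8)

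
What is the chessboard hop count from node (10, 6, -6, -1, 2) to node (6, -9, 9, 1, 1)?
15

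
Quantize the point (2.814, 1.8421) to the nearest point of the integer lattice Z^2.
(3, 2)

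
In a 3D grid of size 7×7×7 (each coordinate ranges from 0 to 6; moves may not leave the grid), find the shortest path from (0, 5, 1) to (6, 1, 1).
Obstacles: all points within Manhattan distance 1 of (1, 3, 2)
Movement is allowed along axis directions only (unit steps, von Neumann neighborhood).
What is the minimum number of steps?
10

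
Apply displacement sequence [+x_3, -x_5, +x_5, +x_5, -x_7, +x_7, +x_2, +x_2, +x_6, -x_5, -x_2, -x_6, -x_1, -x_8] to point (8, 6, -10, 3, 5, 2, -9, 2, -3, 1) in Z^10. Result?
(7, 7, -9, 3, 5, 2, -9, 1, -3, 1)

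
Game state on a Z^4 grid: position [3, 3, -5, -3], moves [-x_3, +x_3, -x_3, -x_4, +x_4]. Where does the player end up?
(3, 3, -6, -3)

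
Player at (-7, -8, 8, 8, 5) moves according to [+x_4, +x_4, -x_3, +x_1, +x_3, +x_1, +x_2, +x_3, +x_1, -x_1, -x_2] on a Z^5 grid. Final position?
(-5, -8, 9, 10, 5)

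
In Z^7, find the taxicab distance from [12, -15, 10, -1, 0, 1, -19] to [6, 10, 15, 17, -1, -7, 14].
96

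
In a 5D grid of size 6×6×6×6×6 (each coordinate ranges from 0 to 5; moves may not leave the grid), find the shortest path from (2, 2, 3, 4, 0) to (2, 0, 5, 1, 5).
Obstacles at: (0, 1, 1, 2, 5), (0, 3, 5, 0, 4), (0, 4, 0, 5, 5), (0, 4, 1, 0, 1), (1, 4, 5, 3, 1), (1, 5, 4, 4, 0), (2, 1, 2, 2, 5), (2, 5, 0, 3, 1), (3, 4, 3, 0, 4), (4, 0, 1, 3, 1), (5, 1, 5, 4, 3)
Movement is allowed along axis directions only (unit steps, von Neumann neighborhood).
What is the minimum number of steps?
12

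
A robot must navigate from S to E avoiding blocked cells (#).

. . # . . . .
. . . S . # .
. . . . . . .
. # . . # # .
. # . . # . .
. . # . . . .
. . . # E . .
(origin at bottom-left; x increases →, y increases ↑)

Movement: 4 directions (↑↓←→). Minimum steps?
6
(one shortest path: (3, 5) → (3, 4) → (3, 3) → (3, 2) → (3, 1) → (4, 1) → (4, 0))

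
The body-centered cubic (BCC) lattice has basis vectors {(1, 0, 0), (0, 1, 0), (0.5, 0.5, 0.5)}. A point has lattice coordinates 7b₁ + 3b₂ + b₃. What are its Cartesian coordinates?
(7.5, 3.5, 0.5)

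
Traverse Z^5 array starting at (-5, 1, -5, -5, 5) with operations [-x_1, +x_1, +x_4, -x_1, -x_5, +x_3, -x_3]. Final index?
(-6, 1, -5, -4, 4)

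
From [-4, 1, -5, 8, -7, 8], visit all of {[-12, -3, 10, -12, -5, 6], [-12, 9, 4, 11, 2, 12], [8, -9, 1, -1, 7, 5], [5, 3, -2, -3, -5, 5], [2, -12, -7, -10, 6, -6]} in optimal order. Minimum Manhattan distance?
210
(one optimal route: (-4, 1, -5, 8, -7, 8) → (-12, 9, 4, 11, 2, 12) → (-12, -3, 10, -12, -5, 6) → (5, 3, -2, -3, -5, 5) → (8, -9, 1, -1, 7, 5) → (2, -12, -7, -10, 6, -6))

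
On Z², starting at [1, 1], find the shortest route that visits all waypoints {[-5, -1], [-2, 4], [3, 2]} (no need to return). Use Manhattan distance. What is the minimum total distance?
18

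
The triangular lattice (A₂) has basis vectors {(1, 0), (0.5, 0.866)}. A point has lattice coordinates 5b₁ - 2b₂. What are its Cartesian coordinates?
(4, -1.732)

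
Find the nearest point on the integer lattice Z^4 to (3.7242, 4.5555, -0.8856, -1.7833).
(4, 5, -1, -2)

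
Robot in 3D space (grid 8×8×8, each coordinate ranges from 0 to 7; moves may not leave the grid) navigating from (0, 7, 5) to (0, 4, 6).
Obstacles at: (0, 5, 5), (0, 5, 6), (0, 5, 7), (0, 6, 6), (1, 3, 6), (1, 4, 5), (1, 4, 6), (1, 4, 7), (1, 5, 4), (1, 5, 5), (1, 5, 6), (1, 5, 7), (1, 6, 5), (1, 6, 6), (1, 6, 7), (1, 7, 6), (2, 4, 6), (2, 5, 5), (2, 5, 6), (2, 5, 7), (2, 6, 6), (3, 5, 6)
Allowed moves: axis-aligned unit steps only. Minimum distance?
6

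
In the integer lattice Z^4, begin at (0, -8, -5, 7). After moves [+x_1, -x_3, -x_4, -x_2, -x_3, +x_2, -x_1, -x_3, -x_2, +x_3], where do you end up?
(0, -9, -7, 6)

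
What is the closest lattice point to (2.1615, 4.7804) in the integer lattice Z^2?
(2, 5)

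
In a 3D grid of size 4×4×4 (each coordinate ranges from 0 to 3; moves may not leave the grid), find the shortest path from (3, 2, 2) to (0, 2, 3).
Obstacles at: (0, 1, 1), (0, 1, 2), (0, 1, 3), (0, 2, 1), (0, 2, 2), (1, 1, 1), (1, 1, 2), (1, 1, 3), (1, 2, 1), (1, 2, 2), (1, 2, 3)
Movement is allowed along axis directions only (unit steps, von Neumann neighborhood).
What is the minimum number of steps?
6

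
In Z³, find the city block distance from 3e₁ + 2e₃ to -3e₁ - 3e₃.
11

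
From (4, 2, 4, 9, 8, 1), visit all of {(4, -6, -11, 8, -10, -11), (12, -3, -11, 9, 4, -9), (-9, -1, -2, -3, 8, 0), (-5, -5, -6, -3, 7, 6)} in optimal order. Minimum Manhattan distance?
136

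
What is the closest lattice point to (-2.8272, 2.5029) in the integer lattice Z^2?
(-3, 3)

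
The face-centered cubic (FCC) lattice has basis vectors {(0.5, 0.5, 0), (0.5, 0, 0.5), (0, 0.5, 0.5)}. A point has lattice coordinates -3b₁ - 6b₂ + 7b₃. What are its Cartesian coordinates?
(-4.5, 2, 0.5)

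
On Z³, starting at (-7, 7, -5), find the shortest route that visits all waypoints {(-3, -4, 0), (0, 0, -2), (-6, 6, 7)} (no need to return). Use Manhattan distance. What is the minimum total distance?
43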